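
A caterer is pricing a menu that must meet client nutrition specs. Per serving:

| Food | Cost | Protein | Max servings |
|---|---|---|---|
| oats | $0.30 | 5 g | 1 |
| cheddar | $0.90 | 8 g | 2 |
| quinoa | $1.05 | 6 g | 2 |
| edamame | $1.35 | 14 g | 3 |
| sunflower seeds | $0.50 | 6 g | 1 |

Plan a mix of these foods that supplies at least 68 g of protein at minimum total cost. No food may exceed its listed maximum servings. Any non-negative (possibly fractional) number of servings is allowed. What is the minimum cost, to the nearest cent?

$6.54

Cost per g of protein: oats $0.0600, sunflower seeds $0.0833, edamame $0.0964, cheddar $0.1125, quinoa $0.1750.
Take 1 serving of oats: +5.0 g protein for $0.30 (total $0.30, still need 63.0 g).
Take 1 serving of sunflower seeds: +6.0 g protein for $0.50 (total $0.80, still need 57.0 g).
Take 3 servings of edamame: +42.0 g protein for $4.05 (total $4.85, still need 15.0 g).
Take 1.875 servings of cheddar: +15.0 g protein for $1.69 (total $6.54, still need 0.0 g).
Filling from the cheapest source first is optimal under one linear minimum: $6.54.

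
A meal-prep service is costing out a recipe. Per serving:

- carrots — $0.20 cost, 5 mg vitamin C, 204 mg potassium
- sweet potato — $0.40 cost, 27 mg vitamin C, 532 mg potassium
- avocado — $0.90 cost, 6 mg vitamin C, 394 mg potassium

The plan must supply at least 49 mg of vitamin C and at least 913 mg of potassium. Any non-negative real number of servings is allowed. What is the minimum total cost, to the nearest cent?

An LP optimum is at a vertex; with two nutrient constraints at most two foods are used. Check each candidate.
carrots only: max(49/5, 913/204) = 9.8 servings → $1.96.
sweet potato only: max(49/27, 913/532) = 1.815 servings → $0.73.
avocado only: max(49/6, 913/394) = 8.167 servings → $7.35.
carrots + sweet potato: intersection lies outside the first quadrant.
carrots + avocado: intersection lies outside the first quadrant.
sweet potato + avocado: intersection lies outside the first quadrant.
The minimum over all feasible corners is $0.73.

$0.73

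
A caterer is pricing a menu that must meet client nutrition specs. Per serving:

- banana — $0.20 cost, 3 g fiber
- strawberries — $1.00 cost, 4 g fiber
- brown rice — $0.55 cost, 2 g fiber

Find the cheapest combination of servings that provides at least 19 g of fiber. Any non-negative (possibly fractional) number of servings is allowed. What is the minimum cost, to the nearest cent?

$1.27

Cost per g of fiber: banana $0.0667, strawberries $0.2500, brown rice $0.2750.
With no serving limits, use only banana: 19 g / 3 g = 6.333 servings × $0.20 = $1.27.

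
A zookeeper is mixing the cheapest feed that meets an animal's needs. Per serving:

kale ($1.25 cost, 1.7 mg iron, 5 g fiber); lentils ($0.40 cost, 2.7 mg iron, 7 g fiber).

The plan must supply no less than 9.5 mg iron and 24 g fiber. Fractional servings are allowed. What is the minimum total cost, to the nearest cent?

Compare the cost at each extreme point of the feasible region.
kale only: max(9.5/1.7, 24/5) = 5.588 servings → $6.99.
lentils only: max(9.5/2.7, 24/7) = 3.519 servings → $1.41.
kale + lentils: intersection lies outside the first quadrant.
The minimum over all feasible corners is $1.41.

$1.41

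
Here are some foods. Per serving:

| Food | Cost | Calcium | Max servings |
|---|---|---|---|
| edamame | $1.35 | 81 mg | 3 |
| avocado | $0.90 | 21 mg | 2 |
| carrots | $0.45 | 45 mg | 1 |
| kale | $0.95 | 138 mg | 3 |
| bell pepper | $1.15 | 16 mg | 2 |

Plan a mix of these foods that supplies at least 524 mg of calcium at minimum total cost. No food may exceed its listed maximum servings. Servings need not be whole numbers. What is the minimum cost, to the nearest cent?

Cost per mg of calcium: kale $0.0069, carrots $0.0100, edamame $0.0167, avocado $0.0429, bell pepper $0.0719.
Take 3 servings of kale: +414.0 mg calcium for $2.85 (total $2.85, still need 110.0 mg).
Take 1 serving of carrots: +45.0 mg calcium for $0.45 (total $3.30, still need 65.0 mg).
Take 0.8025 servings of edamame: +65.0 mg calcium for $1.08 (total $4.38, still need 0.0 mg).
Greedy by cheapest-per-mg is optimal for a single linear constraint, so the minimum cost is $4.38.

$4.38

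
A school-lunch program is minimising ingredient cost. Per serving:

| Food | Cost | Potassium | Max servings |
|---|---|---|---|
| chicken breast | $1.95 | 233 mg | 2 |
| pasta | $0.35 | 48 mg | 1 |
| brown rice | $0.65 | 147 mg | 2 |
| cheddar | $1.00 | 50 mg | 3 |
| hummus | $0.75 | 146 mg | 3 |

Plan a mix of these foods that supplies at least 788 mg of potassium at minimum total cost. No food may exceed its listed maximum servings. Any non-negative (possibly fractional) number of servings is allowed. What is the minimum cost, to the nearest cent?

Cost per mg of potassium: brown rice $0.0044, hummus $0.0051, pasta $0.0073, chicken breast $0.0084, cheddar $0.0200.
Take 2 servings of brown rice: +294.0 mg potassium for $1.30 (total $1.30, still need 494.0 mg).
Take 3 servings of hummus: +438.0 mg potassium for $2.25 (total $3.55, still need 56.0 mg).
Take 1 serving of pasta: +48.0 mg potassium for $0.35 (total $3.90, still need 8.0 mg).
Take 0.03433 servings of chicken breast: +8.0 mg potassium for $0.07 (total $3.97, still need 0.0 mg).
Greedy by cheapest-per-mg is optimal for a single linear constraint, so the minimum cost is $3.97.

$3.97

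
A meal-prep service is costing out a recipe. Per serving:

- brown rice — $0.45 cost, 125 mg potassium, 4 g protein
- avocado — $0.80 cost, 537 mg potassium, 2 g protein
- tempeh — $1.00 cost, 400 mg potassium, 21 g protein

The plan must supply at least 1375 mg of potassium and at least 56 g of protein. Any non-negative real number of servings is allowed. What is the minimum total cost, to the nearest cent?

$3.10

Compare the cost at each extreme point of the feasible region.
brown rice only: max(1375/125, 56/4) = 14 servings → $6.30.
avocado only: max(1375/537, 56/2) = 28 servings → $22.40.
tempeh only: max(1375/400, 56/21) = 3.438 servings → $3.44.
brown rice + avocado: the both-tight solution has a negative serving — not a feasible corner.
brown rice + tempeh with both tight: 6.317 servings and 1.463 servings → $4.31.
avocado + tempeh with both tight: 0.618 servings and 2.608 servings → $3.10.
Cheapest feasible corner: $3.10.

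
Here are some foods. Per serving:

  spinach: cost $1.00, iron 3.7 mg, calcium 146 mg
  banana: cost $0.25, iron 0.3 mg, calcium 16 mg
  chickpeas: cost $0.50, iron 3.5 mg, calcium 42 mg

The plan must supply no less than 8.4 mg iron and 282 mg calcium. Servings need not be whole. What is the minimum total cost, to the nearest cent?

$2.04

With two linear requirements the optimum uses one or two foods; enumerate the corners.
spinach only: max(8.4/3.7, 282/146) = 2.27 servings → $2.27.
banana only: max(8.4/0.3, 282/16) = 28 servings → $7.00.
chickpeas only: max(8.4/3.5, 282/42) = 6.714 servings → $3.36.
spinach + banana with both targets exact would need a negative amount; discard.
spinach + chickpeas with both tight: 1.783 servings and 0.5146 servings → $2.04.
banana + chickpeas with both tight: 14.61 servings and 1.147 servings → $4.23.
Cheapest feasible corner: $2.04.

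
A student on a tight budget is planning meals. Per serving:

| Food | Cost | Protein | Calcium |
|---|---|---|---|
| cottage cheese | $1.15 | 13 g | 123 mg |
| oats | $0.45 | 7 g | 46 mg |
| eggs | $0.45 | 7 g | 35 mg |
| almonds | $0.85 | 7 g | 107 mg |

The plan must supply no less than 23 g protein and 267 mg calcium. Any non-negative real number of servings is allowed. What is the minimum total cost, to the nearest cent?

$2.24

Compare the cost at each extreme point of the feasible region.
cottage cheese only: max(23/13, 267/123) = 2.171 servings → $2.50.
oats only: max(23/7, 267/46) = 5.804 servings → $2.61.
eggs only: max(23/7, 267/35) = 7.629 servings → $3.43.
almonds only: max(23/7, 267/107) = 3.286 servings → $2.79.
cottage cheese + oats with both targets exact would need a negative amount; discard.
cottage cheese + eggs: intersection lies outside the first quadrant.
cottage cheese + almonds with both tight: 1.117 servings and 1.211 servings → $2.31.
oats + eggs: intersection lies outside the first quadrant.
oats + almonds with both tight: 1.386 servings and 1.899 servings → $2.24.
eggs + almonds with both tight: 1.175 servings and 2.111 servings → $2.32.
Cheapest feasible corner: $2.24.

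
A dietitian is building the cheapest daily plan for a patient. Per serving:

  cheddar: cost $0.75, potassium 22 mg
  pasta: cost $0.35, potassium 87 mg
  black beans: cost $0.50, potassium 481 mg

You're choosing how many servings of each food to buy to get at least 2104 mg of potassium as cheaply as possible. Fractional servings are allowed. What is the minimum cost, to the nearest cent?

$2.19

Cost per mg of potassium: black beans $0.0010, pasta $0.0040, cheddar $0.0341.
With no serving limits, use only black beans: 2104 mg / 481 mg = 4.374 servings × $0.50 = $2.19.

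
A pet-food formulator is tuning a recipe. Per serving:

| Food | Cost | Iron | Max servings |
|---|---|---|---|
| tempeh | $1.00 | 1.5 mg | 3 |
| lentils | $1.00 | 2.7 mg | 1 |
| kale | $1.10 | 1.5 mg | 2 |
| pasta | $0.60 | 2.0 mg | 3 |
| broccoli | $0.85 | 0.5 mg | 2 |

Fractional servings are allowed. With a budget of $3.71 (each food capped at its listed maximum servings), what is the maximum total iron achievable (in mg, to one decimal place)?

10.1 mg

Iron per dollar: pasta 3.333, lentils 2.7, tempeh 1.5, kale 1.364, broccoli 0.5882.
Take 3 servings of pasta: spends $1.80, +6.0 mg iron (running total 6.0 mg).
Take 1 serving of lentils: spends $1.00, +2.7 mg iron (running total 8.7 mg).
Take 0.91 servings of tempeh: spends $0.91, +1.4 mg iron (running total 10.1 mg).
Filling greedily by iron-per-dollar is optimal for one linear limit, giving 10.1 mg.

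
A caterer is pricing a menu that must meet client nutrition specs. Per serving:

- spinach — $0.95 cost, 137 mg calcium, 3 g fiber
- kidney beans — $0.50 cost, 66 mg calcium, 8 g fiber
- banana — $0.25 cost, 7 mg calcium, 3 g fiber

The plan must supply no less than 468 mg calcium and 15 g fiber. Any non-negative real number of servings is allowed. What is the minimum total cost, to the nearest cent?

For a min-cost LP with two ≥-constraints, a basic feasible solution has at most two positive variables.
spinach only: max(468/137, 15/3) = 5 servings → $4.75.
kidney beans only: max(468/66, 15/8) = 7.091 servings → $3.55.
banana only: max(468/7, 15/3) = 66.86 servings → $16.71.
spinach + kidney beans with both tight: 3.067 servings and 0.7249 servings → $3.28.
spinach + banana with both tight: 3.331 servings and 1.669 servings → $3.58.
kidney beans + banana with both targets exact would need a negative amount; discard.
The minimum over all feasible corners is $3.28.

$3.28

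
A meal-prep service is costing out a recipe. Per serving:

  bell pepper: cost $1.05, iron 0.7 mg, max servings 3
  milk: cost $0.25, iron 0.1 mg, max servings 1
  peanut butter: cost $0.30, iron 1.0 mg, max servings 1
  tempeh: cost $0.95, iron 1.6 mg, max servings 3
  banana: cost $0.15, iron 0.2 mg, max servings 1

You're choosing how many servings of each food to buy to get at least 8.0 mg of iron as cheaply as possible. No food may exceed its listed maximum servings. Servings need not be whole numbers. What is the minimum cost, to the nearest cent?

Cost per mg of iron: peanut butter $0.3000, tempeh $0.5938, banana $0.7500, bell pepper $1.5000, milk $2.5000.
Take 1 serving of peanut butter: +1.0 mg iron for $0.30 (total $0.30, still need 7.0 mg).
Take 3 servings of tempeh: +4.8 mg iron for $2.85 (total $3.15, still need 2.2 mg).
Take 1 serving of banana: +0.2 mg iron for $0.15 (total $3.30, still need 2.0 mg).
Take 2.857 servings of bell pepper: +2.0 mg iron for $3.00 (total $6.30, still need 0.0 mg).
Filling from the cheapest source first is optimal under one linear minimum: $6.30.

$6.30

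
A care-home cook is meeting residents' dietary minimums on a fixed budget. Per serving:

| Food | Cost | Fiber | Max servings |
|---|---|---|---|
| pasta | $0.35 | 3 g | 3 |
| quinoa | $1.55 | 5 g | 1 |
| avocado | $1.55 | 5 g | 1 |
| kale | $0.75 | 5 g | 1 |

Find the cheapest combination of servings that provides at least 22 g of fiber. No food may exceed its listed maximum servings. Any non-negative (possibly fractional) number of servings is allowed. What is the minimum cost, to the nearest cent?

$4.28

Cost per g of fiber: pasta $0.1167, kale $0.1500, quinoa $0.3100, avocado $0.3100.
Take 3 servings of pasta: +9.0 g fiber for $1.05 (total $1.05, still need 13.0 g).
Take 1 serving of kale: +5.0 g fiber for $0.75 (total $1.80, still need 8.0 g).
Take 1 serving of quinoa: +5.0 g fiber for $1.55 (total $3.35, still need 3.0 g).
Take 0.6 servings of avocado: +3.0 g fiber for $0.93 (total $4.28, still need 0.0 g).
Greedy by cheapest-per-g is optimal for a single linear constraint, so the minimum cost is $4.28.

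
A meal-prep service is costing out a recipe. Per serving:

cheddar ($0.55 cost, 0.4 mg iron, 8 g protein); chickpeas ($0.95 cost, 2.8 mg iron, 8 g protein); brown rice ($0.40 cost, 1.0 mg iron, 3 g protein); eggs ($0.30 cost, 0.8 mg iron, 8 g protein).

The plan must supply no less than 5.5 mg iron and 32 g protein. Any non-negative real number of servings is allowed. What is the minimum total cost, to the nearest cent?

$1.95

For a min-cost LP with two ≥-constraints, a basic feasible solution has at most two positive variables.
cheddar only: max(5.5/0.4, 32/8) = 13.75 servings → $7.56.
chickpeas only: max(5.5/2.8, 32/8) = 4 servings → $3.80.
brown rice only: max(5.5/1.0, 32/3) = 10.67 servings → $4.27.
eggs only: max(5.5/0.8, 32/8) = 6.875 servings → $2.06.
cheddar + chickpeas with both tight: 2.375 servings and 1.625 servings → $2.85.
cheddar + brown rice with both tight: 2.279 servings and 4.588 servings → $3.09.
cheddar + eggs: the both-tight solution has a negative serving — not a feasible corner.
chickpeas + brown rice with both targets exact would need a negative amount; discard.
chickpeas + eggs with both tight: 1.15 servings and 2.85 servings → $1.95.
brown rice + eggs with both tight: 3.286 servings and 2.768 servings → $2.14.
The minimum over all feasible corners is $1.95.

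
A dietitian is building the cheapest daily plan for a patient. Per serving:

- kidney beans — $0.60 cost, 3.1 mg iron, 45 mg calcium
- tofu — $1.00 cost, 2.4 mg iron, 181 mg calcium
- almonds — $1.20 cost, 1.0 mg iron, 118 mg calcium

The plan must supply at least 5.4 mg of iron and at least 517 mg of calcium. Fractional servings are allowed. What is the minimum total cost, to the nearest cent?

This is a tiny linear program; its minimum lies at a vertex of the feasible set. List the vertices and price them.
kidney beans only: max(5.4/3.1, 517/45) = 11.49 servings → $6.89.
tofu only: max(5.4/2.4, 517/181) = 2.856 servings → $2.86.
almonds only: max(5.4/1.0, 517/118) = 5.4 servings → $6.48.
kidney beans + tofu: the both-tight solution has a negative serving — not a feasible corner.
kidney beans + almonds with both tight: 0.3747 servings and 4.238 servings → $5.31.
tofu + almonds with both tight: 1.176 servings and 2.577 servings → $4.27.
Cheapest feasible corner: $2.86.

$2.86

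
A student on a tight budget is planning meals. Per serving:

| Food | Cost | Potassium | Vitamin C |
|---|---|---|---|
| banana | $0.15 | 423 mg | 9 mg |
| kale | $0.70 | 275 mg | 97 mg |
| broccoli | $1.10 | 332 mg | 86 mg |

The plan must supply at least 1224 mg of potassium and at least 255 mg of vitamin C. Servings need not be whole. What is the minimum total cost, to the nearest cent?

Check every corner: each single food scaled to meet both minima, and each pair solved so both constraints bind.
banana only: max(1224/423, 255/9) = 28.33 servings → $4.25.
kale only: max(1224/275, 255/97) = 4.451 servings → $3.12.
broccoli only: max(1224/332, 255/86) = 3.687 servings → $4.06.
banana + kale with both tight: 1.261 servings and 2.512 servings → $1.95.
banana + broccoli with both tight: 0.6171 servings and 2.901 servings → $3.28.
kale + broccoli: the both-tight solution has a negative serving — not a feasible corner.
Cheapest feasible corner: $1.95.

$1.95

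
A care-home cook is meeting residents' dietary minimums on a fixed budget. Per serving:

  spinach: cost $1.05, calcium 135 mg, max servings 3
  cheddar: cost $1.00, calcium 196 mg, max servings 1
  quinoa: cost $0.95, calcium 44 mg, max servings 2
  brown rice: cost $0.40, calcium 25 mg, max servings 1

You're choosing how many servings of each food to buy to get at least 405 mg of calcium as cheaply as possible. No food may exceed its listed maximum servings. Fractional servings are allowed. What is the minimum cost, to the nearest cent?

$2.63

Cost per mg of calcium: cheddar $0.0051, spinach $0.0078, brown rice $0.0160, quinoa $0.0216.
Take 1 serving of cheddar: +196.0 mg calcium for $1.00 (total $1.00, still need 209.0 mg).
Take 1.548 servings of spinach: +209.0 mg calcium for $1.63 (total $2.63, still need 0.0 mg).
Greedy by cheapest-per-mg is optimal for a single linear constraint, so the minimum cost is $2.63.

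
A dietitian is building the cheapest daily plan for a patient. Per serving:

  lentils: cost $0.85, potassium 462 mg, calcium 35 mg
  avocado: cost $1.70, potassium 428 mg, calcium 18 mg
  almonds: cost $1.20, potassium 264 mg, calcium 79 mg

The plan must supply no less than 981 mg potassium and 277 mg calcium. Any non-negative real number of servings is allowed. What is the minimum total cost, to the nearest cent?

At the optimum either one food covers both requirements or two foods hit both targets exactly; no other combination can be cheaper.
lentils only: max(981/462, 277/35) = 7.914 servings → $6.73.
avocado only: max(981/428, 277/18) = 15.39 servings → $26.16.
almonds only: max(981/264, 277/79) = 3.716 servings → $4.46.
lentils + avocado: intersection lies outside the first quadrant.
lentils + almonds with both tight: 0.1604 servings and 3.435 servings → $4.26.
avocado + almonds with both tight: 0.1504 servings and 3.472 servings → $4.42.
The minimum over all feasible corners is $4.26.

$4.26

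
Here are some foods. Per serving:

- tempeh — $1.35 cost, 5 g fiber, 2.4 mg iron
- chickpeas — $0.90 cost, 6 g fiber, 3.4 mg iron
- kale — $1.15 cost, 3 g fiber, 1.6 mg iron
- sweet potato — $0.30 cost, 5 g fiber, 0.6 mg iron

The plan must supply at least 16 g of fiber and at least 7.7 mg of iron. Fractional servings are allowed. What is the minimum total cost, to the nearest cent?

$2.12

Two binding constraints pin down two serving amounts, so the optimal mix uses at most two foods. The candidates are each food alone (scaled to the tighter of fiber/iron) and each pair with both constraints tight.
tempeh only: max(16/5, 7.7/2.4) = 3.208 servings → $4.33.
chickpeas only: max(16/6, 7.7/3.4) = 2.667 servings → $2.40.
kale only: max(16/3, 7.7/1.6) = 5.333 servings → $6.13.
sweet potato only: max(16/5, 7.7/0.6) = 12.83 servings → $3.85.
tempeh + chickpeas with both tight: 3.154 servings and 0.03846 servings → $4.29.
tempeh + kale with both tight: 3.125 servings and 0.125 servings → $4.36.
tempeh + sweet potato: the both-tight solution has a negative serving — not a feasible corner.
chickpeas + kale: the both-tight solution has a negative serving — not a feasible corner.
chickpeas + sweet potato with both tight: 2.157 servings and 0.6119 servings → $2.12.
kale + sweet potato with both tight: 4.661 servings and 0.4032 servings → $5.48.
The minimum over all feasible corners is $2.12.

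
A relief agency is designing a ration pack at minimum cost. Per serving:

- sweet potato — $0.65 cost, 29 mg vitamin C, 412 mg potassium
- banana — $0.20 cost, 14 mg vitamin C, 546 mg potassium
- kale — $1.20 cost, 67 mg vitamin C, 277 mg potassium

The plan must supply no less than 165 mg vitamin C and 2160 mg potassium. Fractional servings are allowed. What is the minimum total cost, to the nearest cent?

$2.36

Check every corner: each single food scaled to meet both minima, and each pair solved so both constraints bind.
sweet potato only: max(165/29, 2160/412) = 5.69 servings → $3.70.
banana only: max(165/14, 2160/546) = 11.79 servings → $2.36.
kale only: max(165/67, 2160/277) = 7.798 servings → $9.36.
sweet potato + banana: the both-tight solution has a negative serving — not a feasible corner.
sweet potato + kale with both tight: 5.059 servings and 0.2729 servings → $3.62.
banana + kale with both tight: 3.028 servings and 1.83 servings → $2.80.
The minimum over all feasible corners is $2.36.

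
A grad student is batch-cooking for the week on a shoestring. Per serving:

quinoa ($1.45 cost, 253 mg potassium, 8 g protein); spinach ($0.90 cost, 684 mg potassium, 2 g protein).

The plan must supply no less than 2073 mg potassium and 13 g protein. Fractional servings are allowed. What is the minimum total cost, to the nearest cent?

quinoa only: max(2073/253, 13/8) = 8.194 servings → $11.88.
spinach only: max(2073/684, 13/2) = 6.5 servings → $5.85.
quinoa + spinach with both tight: 0.9557 servings and 2.677 servings → $3.80.
Cheapest feasible corner: $3.80.

$3.80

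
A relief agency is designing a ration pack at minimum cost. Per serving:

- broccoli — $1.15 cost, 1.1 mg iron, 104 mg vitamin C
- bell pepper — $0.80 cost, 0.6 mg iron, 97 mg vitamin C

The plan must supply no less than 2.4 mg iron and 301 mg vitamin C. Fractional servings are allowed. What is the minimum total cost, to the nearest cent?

The cheapest plan sits at a corner of the feasible region — with two constraints it uses at most two foods.
broccoli only: max(2.4/1.1, 301/104) = 2.894 servings → $3.33.
bell pepper only: max(2.4/0.6, 301/97) = 4 servings → $3.20.
broccoli + bell pepper with both tight: 1.178 servings and 1.84 servings → $2.83.
So the least-cost plan costs $2.83.

$2.83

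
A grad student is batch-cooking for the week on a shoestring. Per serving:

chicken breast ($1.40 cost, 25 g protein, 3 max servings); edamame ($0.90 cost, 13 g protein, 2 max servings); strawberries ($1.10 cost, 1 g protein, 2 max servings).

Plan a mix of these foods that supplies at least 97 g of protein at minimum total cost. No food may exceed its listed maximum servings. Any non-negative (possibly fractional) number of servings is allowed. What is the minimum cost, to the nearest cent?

Cost per g of protein: chicken breast $0.0560, edamame $0.0692, strawberries $1.1000.
Take 3 servings of chicken breast: +75.0 g protein for $4.20 (total $4.20, still need 22.0 g).
Take 1.692 servings of edamame: +22.0 g protein for $1.52 (total $5.72, still need 0.0 g).
Filling from the cheapest source first is optimal under one linear minimum: $5.72.

$5.72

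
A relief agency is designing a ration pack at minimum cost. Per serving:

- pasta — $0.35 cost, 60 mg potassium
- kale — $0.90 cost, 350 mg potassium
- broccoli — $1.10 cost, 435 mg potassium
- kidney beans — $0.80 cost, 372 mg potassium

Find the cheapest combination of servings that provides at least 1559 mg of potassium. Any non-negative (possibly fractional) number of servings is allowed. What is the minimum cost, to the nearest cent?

Cost per mg of potassium: kidney beans $0.0022, broccoli $0.0025, kale $0.0026, pasta $0.0058.
With no serving limits, use only kidney beans: 1559 mg / 372 mg = 4.191 servings × $0.80 = $3.35.

$3.35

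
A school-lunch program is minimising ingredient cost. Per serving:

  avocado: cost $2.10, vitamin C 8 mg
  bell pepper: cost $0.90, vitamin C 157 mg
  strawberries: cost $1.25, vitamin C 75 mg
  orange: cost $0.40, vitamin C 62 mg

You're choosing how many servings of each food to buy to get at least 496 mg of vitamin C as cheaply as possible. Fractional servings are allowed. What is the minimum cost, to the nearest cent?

Cost per mg of vitamin C: bell pepper $0.0057, orange $0.0065, strawberries $0.0167, avocado $0.2625.
With no serving limits, use only bell pepper: 496 mg / 157 mg = 3.159 servings × $0.90 = $2.84.

$2.84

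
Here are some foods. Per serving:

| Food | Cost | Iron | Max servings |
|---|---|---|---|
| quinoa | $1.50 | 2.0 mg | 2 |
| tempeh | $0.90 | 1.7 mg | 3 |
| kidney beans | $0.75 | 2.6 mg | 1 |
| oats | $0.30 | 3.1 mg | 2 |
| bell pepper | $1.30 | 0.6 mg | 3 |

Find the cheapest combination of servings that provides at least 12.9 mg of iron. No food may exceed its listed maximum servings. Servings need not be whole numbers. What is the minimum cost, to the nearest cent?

Cost per mg of iron: oats $0.0968, kidney beans $0.2885, tempeh $0.5294, quinoa $0.7500, bell pepper $2.1667.
Take 2 servings of oats: +6.2 mg iron for $0.60 (total $0.60, still need 6.7 mg).
Take 1 serving of kidney beans: +2.6 mg iron for $0.75 (total $1.35, still need 4.1 mg).
Take 2.412 servings of tempeh: +4.1 mg iron for $2.17 (total $3.52, still need 0.0 mg).
Greedy by cheapest-per-mg is optimal for a single linear constraint, so the minimum cost is $3.52.

$3.52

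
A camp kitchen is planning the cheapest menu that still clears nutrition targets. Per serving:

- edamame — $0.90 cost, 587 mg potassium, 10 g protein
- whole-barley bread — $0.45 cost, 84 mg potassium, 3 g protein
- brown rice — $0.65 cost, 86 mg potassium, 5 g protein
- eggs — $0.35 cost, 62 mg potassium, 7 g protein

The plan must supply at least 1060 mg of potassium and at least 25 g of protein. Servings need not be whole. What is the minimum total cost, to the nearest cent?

An LP optimum is at a vertex; with two nutrient constraints at most two foods are used. Check each candidate.
edamame only: max(1060/587, 25/10) = 2.5 servings → $2.25.
whole-barley bread only: max(1060/84, 25/3) = 12.62 servings → $5.68.
brown rice only: max(1060/86, 25/5) = 12.33 servings → $8.01.
eggs only: max(1060/62, 25/7) = 17.1 servings → $5.98.
edamame + whole-barley bread with both tight: 1.173 servings and 4.425 servings → $3.05.
edamame + brown rice with both tight: 1.518 servings and 1.964 servings → $2.64.
edamame + eggs with both tight: 1.682 servings and 1.168 servings → $1.92.
whole-barley bread + brown rice: the both-tight solution has a negative serving — not a feasible corner.
whole-barley bread + eggs: intersection lies outside the first quadrant.
brown rice + eggs with both targets exact would need a negative amount; discard.
The minimum over all feasible corners is $1.92.

$1.92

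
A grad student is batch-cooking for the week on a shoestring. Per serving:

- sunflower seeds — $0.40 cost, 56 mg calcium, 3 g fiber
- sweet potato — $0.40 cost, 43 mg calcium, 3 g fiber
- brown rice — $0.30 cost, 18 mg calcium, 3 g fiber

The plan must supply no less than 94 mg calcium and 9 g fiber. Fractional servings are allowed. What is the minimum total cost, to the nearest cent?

With two linear requirements the optimum uses one or two foods; enumerate the corners.
sunflower seeds only: max(94/56, 9/3) = 3 servings → $1.20.
sweet potato only: max(94/43, 9/3) = 3 servings → $1.20.
brown rice only: max(94/18, 9/3) = 5.222 servings → $1.57.
sunflower seeds + sweet potato with both targets exact would need a negative amount; discard.
sunflower seeds + brown rice with both tight: 1.053 servings and 1.947 servings → $1.01.
sweet potato + brown rice with both tight: 1.6 servings and 1.4 servings → $1.06.
Cheapest feasible corner: $1.01.

$1.01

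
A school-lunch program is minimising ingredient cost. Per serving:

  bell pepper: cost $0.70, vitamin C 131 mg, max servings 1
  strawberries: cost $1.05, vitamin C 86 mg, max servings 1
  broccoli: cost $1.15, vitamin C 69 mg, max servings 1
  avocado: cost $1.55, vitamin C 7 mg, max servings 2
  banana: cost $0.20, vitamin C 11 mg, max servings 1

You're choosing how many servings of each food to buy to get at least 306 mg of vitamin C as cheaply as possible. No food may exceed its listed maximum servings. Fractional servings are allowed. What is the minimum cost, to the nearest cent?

Cost per mg of vitamin C: bell pepper $0.0053, strawberries $0.0122, broccoli $0.0167, banana $0.0182, avocado $0.2214.
Take 1 serving of bell pepper: +131.0 mg vitamin C for $0.70 (total $0.70, still need 175.0 mg).
Take 1 serving of strawberries: +86.0 mg vitamin C for $1.05 (total $1.75, still need 89.0 mg).
Take 1 serving of broccoli: +69.0 mg vitamin C for $1.15 (total $2.90, still need 20.0 mg).
Take 1 serving of banana: +11.0 mg vitamin C for $0.20 (total $3.10, still need 9.0 mg).
Take 1.286 servings of avocado: +9.0 mg vitamin C for $1.99 (total $5.09, still need 0.0 mg).
Filling from the cheapest source first is optimal under one linear minimum: $5.09.

$5.09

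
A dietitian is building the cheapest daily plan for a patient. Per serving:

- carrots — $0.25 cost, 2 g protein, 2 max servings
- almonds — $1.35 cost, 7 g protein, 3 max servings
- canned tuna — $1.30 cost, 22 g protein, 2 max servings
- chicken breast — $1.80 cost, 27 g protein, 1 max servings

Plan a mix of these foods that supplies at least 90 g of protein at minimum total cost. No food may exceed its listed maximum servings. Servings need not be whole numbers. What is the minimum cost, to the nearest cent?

Cost per g of protein: canned tuna $0.0591, chicken breast $0.0667, carrots $0.1250, almonds $0.1929.
Take 2 servings of canned tuna: +44.0 g protein for $2.60 (total $2.60, still need 46.0 g).
Take 1 serving of chicken breast: +27.0 g protein for $1.80 (total $4.40, still need 19.0 g).
Take 2 servings of carrots: +4.0 g protein for $0.50 (total $4.90, still need 15.0 g).
Take 2.143 servings of almonds: +15.0 g protein for $2.89 (total $7.79, still need 0.0 g).
Filling from the cheapest source first is optimal under one linear minimum: $7.79.

$7.79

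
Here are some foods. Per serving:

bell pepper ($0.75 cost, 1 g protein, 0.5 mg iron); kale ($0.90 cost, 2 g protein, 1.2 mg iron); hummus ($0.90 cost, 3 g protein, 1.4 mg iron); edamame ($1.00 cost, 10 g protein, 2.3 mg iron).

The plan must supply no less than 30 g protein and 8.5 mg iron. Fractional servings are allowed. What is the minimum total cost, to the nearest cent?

With two linear requirements the optimum uses one or two foods; enumerate the corners.
bell pepper only: max(30/1, 8.5/0.5) = 30 servings → $22.50.
kale only: max(30/2, 8.5/1.2) = 15 servings → $13.50.
hummus only: max(30/3, 8.5/1.4) = 10 servings → $9.00.
edamame only: max(30/10, 8.5/2.3) = 3.696 servings → $3.70.
bell pepper + kale: intersection lies outside the first quadrant.
bell pepper + hummus: intersection lies outside the first quadrant.
bell pepper + edamame with both tight: 5.926 servings and 2.407 servings → $6.85.
kale + hummus: intersection lies outside the first quadrant.
kale + edamame with both tight: 2.162 servings and 2.568 servings → $4.51.
hummus + edamame with both tight: 2.254 servings and 2.324 servings → $4.35.
The minimum over all feasible corners is $3.70.

$3.70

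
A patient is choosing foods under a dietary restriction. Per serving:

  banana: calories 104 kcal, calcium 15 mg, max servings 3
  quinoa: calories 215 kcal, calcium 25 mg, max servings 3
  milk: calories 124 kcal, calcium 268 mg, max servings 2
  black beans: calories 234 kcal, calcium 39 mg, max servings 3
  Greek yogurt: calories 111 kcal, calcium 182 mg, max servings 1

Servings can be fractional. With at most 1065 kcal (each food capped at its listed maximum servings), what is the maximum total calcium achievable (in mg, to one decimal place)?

835.6 mg

Calcium per kcal: milk 2.161, Greek yogurt 1.64, black beans 0.1667, banana 0.1442, quinoa 0.1163.
Take 2 servings of milk: uses 248 kcal, +536.0 mg calcium (running total 536.0 mg).
Take 1 serving of Greek yogurt: uses 111 kcal, +182.0 mg calcium (running total 718.0 mg).
Take 3 servings of black beans: uses 702 kcal, +117.0 mg calcium (running total 835.0 mg).
Take 0.03846 servings of banana: uses 4 kcal, +0.6 mg calcium (running total 835.6 mg).
Greedy by best ratio exhausts the calories allowance optimally: 835.6 mg.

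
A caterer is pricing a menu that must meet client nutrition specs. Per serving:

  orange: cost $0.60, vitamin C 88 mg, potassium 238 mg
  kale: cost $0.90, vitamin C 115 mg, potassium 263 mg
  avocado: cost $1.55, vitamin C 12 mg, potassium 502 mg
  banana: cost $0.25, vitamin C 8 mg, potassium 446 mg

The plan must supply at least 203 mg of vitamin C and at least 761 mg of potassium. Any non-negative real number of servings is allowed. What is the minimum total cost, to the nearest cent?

$1.48

Two binding constraints pin down two serving amounts, so the optimal mix uses at most two foods. The candidates are each food alone (scaled to the tighter of vitamin C/potassium) and each pair with both constraints tight.
orange only: max(203/88, 761/238) = 3.197 servings → $1.92.
kale only: max(203/115, 761/263) = 2.894 servings → $2.60.
avocado only: max(203/12, 761/502) = 16.92 servings → $26.22.
banana only: max(203/8, 761/446) = 25.38 servings → $6.34.
orange + kale: intersection lies outside the first quadrant.
orange + avocado with both tight: 2.245 servings and 0.4515 servings → $2.05.
orange + banana with both tight: 2.261 servings and 0.4995 servings → $1.48.
kale + avocado with both tight: 1.7 servings and 0.6253 servings → $2.50.
kale + banana with both tight: 1.717 servings and 0.6938 servings → $1.72.
avocado + banana: the both-tight solution has a negative serving — not a feasible corner.
The minimum over all feasible corners is $1.48.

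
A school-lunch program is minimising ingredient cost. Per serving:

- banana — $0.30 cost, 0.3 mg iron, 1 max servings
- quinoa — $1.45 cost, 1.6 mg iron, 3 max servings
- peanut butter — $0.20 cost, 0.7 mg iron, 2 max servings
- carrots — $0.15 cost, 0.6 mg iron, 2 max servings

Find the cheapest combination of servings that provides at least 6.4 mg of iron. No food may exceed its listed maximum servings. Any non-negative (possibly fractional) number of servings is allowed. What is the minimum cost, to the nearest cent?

$4.14

Cost per mg of iron: carrots $0.2500, peanut butter $0.2857, quinoa $0.9062, banana $1.0000.
Take 2 servings of carrots: +1.2 mg iron for $0.30 (total $0.30, still need 5.2 mg).
Take 2 servings of peanut butter: +1.4 mg iron for $0.40 (total $0.70, still need 3.8 mg).
Take 2.375 servings of quinoa: +3.8 mg iron for $3.44 (total $4.14, still need 0.0 mg).
Greedy by cheapest-per-mg is optimal for a single linear constraint, so the minimum cost is $4.14.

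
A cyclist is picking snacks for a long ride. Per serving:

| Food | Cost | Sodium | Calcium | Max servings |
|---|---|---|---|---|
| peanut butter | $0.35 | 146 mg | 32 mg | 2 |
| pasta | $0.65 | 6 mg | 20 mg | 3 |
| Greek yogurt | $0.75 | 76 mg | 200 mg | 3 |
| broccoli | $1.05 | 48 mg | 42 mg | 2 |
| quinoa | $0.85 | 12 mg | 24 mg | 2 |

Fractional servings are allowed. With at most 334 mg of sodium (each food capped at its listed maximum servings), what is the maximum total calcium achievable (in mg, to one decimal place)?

Calcium per mg sodium: pasta 3.333, Greek yogurt 2.632, quinoa 2, broccoli 0.875, peanut butter 0.2192.
Take 3 servings of pasta: uses 18 mg sodium, +60.0 mg calcium (running total 60.0 mg).
Take 3 servings of Greek yogurt: uses 228 mg sodium, +600.0 mg calcium (running total 660.0 mg).
Take 2 servings of quinoa: uses 24 mg sodium, +48.0 mg calcium (running total 708.0 mg).
Take 1.333 servings of broccoli: uses 64 mg sodium, +56.0 mg calcium (running total 764.0 mg).
Greedy by best ratio exhausts the sodium allowance optimally: 764.0 mg.

764.0 mg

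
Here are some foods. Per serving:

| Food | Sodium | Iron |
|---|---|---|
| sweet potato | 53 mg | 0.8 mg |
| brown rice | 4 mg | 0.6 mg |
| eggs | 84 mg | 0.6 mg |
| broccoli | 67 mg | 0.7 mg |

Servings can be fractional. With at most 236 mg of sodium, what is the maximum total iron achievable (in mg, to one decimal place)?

Iron per mg sodium: brown rice 0.15, sweet potato 0.01509, broccoli 0.01045, eggs 0.007143.
With no serving limits, spend the whole sodium allowance on brown rice: 236 mg / 4 mg × 0.6 mg = 35.4 mg.

35.4 mg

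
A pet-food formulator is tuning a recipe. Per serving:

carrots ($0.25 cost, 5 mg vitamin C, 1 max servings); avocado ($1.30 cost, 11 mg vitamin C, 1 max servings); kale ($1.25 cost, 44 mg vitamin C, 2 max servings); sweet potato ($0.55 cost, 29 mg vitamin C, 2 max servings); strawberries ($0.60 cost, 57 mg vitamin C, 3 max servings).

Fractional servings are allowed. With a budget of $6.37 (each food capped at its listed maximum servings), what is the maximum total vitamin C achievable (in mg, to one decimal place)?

328.1 mg

Vitamin C per dollar: strawberries 95, sweet potato 52.73, kale 35.2, carrots 20, avocado 8.462.
Take 3 servings of strawberries: spends $1.80, +171.0 mg vitamin C (running total 171.0 mg).
Take 2 servings of sweet potato: spends $1.10, +58.0 mg vitamin C (running total 229.0 mg).
Take 2 servings of kale: spends $2.50, +88.0 mg vitamin C (running total 317.0 mg).
Take 1 serving of carrots: spends $0.25, +5.0 mg vitamin C (running total 322.0 mg).
Take 0.5538 servings of avocado: spends $0.72, +6.1 mg vitamin C (running total 328.1 mg).
Greedy by best ratio exhausts the cost allowance optimally: 328.1 mg.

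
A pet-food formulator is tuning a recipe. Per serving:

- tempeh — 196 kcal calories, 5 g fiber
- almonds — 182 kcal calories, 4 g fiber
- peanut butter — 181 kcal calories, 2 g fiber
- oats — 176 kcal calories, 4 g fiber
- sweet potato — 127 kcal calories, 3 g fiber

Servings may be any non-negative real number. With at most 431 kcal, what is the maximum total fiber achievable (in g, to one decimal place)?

11.0 g

Fiber per kcal: tempeh 0.02551, sweet potato 0.02362, oats 0.02273, almonds 0.02198, peanut butter 0.01105.
With no serving limits, spend the whole calories allowance on tempeh: 431 kcal / 196 kcal × 5 g = 11.0 g.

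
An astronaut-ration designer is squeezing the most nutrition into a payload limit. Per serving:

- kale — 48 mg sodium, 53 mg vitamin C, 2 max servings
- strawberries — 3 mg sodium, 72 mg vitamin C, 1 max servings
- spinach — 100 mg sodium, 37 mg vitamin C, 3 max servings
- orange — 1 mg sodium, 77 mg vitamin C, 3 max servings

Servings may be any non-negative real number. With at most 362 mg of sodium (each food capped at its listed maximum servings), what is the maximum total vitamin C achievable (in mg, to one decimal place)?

505.2 mg

Vitamin C per mg sodium: orange 77, strawberries 24, kale 1.104, spinach 0.37.
Take 3 servings of orange: uses 3 mg sodium, +231.0 mg vitamin C (running total 231.0 mg).
Take 1 serving of strawberries: uses 3 mg sodium, +72.0 mg vitamin C (running total 303.0 mg).
Take 2 servings of kale: uses 96 mg sodium, +106.0 mg vitamin C (running total 409.0 mg).
Take 2.6 servings of spinach: uses 260 mg sodium, +96.2 mg vitamin C (running total 505.2 mg).
Greedy by best ratio exhausts the sodium allowance optimally: 505.2 mg.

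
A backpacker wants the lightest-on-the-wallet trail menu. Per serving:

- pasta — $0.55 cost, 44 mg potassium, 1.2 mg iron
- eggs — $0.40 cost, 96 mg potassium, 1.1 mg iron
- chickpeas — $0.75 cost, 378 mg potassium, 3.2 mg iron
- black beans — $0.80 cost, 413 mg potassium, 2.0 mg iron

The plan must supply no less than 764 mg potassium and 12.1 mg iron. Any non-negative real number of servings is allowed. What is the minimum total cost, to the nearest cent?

Check every corner: each single food scaled to meet both minima, and each pair solved so both constraints bind.
pasta only: max(764/44, 12.1/1.2) = 17.36 servings → $9.55.
eggs only: max(764/96, 12.1/1.1) = 11 servings → $4.40.
chickpeas only: max(764/378, 12.1/3.2) = 3.781 servings → $2.84.
black beans only: max(764/413, 12.1/2.0) = 6.05 servings → $4.84.
pasta + eggs with both tight: 4.808 servings and 5.754 servings → $4.95.
pasta + chickpeas with both tight: 6.806 servings and 1.229 servings → $4.67.
pasta + black beans with both tight: 8.512 servings and 0.9431 servings → $5.44.
eggs + chickpeas with both targets exact would need a negative amount; discard.
eggs + black beans with both targets exact would need a negative amount; discard.
chickpeas + black beans: the both-tight solution has a negative serving — not a feasible corner.
Cheapest feasible corner: $2.84.

$2.84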